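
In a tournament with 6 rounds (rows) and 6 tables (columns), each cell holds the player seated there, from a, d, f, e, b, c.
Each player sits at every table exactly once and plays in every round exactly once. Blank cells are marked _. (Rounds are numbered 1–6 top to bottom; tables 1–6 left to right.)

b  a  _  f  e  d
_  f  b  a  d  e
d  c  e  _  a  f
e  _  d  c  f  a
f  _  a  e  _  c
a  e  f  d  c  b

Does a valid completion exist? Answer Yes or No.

No round or table among the givens repeats a symbol, and propagating forced cells runs into no contradiction.
One valid completion exists (for instance, b a c f e d / c f b a d e / d c e b a f / e b d c f a / f d a e b c / a e f d c b).

Yes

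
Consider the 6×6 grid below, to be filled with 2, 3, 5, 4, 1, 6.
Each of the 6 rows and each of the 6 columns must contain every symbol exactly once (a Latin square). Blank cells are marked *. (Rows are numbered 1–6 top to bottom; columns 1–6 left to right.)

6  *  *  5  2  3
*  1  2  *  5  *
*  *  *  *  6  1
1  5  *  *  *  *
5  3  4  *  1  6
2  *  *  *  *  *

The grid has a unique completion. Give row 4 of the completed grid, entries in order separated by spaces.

Row 1, column 2: row 1 has {2, 3, 5, 6} and column 2 has {3, 5, 1}, leaving only 4.
Row 1, column 3: row 1 has {2, 3, 5, 4, 6} and column 3 has {2, 4}, leaving only 1.
Row 2, column 6: row 2 has {2, 5, 1} and column 6 has {3, 1, 6}, leaving only 4.
Row 4, column 6: row 4 has {5, 1} and column 6 has {3, 4, 1, 6}, leaving only 2.
Row 2, column 1: row 2 has {2, 5, 4, 1} and column 1 has {2, 5, 1, 6}, leaving only 3.
Row 2, column 4: row 2 has {2, 3, 5, 4, 1} and column 4 has {5}, leaving only 6.
Row 3, column 1: row 3 has {1, 6} and column 1 has {2, 3, 5, 1, 6}, leaving only 4.
Row 3, column 2: row 3 has {4, 1, 6} and column 2 has {3, 5, 4, 1}, leaving only 2.
Row 3, column 4: row 3 has {2, 4, 1, 6} and column 4 has {5, 6}, leaving only 3.
Row 4, column 4: row 4 has {2, 5, 1} and column 4 has {3, 5, 6}, leaving only 4.
Row 4, column 5: row 4 has {2, 5, 4, 1} and column 5 has {2, 5, 1, 6}, leaving only 3.
Row 4, column 3: row 4 has {2, 3, 5, 4, 1} and column 3 has {2, 4, 1}, leaving only 6.
So row 4 reads: 1 5 6 4 3 2.

1 5 6 4 3 2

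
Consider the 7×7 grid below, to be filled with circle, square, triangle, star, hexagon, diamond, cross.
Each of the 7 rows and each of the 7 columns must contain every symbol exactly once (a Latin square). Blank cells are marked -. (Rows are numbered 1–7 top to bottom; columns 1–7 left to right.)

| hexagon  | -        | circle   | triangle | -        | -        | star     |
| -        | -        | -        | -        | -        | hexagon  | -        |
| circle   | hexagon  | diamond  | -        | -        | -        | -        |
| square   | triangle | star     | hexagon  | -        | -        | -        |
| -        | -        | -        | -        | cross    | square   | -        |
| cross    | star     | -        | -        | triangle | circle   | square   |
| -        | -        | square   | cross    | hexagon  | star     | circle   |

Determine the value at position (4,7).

Row 6, column 3: row 6 has {circle, square, triangle, star, cross} and column 3 has {circle, square, star, diamond}, leaving only hexagon.
Row 5, column 3: row 5 has {square, cross} and column 3 has {circle, square, star, hexagon, diamond}, leaving only triangle.
Row 2, column 3: row 2 has {hexagon} and column 3 has {circle, square, triangle, star, hexagon, diamond}, leaving only cross.
Row 6, column 4: row 6 has {circle, square, triangle, star, hexagon, cross} and column 4 has {triangle, hexagon, cross}, leaving only diamond.
Row 7, column 2: row 7 has {circle, square, star, hexagon, cross} and column 2 has {triangle, star, hexagon}, leaving only diamond.
Row 5, column 2: row 5 has {square, triangle, cross} and column 2 has {triangle, star, hexagon, diamond}, leaving only circle.
Row 2, column 2: row 2 has {hexagon, cross} and column 2 has {circle, triangle, star, hexagon, diamond}, leaving only square.
Row 1, column 2: row 1 has {circle, triangle, star, hexagon} and column 2 has {circle, square, triangle, star, hexagon, diamond}, leaving only cross.
Row 1, column 6: row 1 has {circle, triangle, star, hexagon, cross} and column 6 has {circle, square, star, hexagon}, leaving only diamond.
Row 1, column 5: row 1 has {circle, triangle, star, hexagon, diamond, cross} and column 5 has {triangle, hexagon, cross}, leaving only square.
Row 3, column 5: row 3 has {circle, hexagon, diamond} and column 5 has {square, triangle, hexagon, cross}, leaving only star.
Row 3, column 4: row 3 has {circle, star, hexagon, diamond} and column 4 has {triangle, hexagon, diamond, cross}, leaving only square.
Row 4, column 6: row 4 has {square, triangle, star, hexagon} and column 6 has {circle, square, star, hexagon, diamond}, leaving only cross.
Row 4 already has {square, triangle, star, hexagon, cross} and column 7 already has {circle, square, star}, so row 4, column 7 must be diamond.

diamond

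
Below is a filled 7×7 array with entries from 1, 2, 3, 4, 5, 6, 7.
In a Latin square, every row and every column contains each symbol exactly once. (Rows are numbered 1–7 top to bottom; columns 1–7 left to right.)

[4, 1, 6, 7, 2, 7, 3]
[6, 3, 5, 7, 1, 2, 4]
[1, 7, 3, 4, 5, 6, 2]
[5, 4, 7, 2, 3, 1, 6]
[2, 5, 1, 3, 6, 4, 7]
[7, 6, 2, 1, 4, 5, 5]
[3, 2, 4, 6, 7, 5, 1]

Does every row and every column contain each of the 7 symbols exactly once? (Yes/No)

Row 1 contains 7 twice (at columns 4 and 6); row 6 is also not a permutation.

No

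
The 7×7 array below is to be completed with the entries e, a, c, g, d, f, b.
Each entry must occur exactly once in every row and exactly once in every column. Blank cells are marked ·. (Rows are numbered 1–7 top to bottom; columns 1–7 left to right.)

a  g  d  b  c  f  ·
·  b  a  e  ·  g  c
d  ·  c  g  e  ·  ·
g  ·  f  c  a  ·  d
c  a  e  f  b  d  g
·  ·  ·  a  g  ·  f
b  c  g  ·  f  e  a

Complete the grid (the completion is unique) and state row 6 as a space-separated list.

Row 6, column 1: row 6 has {a, g, f} and column 1 has {a, c, g, d, b}, leaving only e.
Row 6, column 2: row 6 has {e, a, g, f} and column 2 has {a, c, g, b}, leaving only d.
Row 6, column 3: row 6 has {e, a, g, d, f} and column 3 has {e, a, c, g, d, f}, leaving only b.
Row 6, column 6: row 6 has {e, a, g, d, f, b} and column 6 has {e, g, d, f}, leaving only c.
So row 6 reads: e d b a g c f.

e d b a g c f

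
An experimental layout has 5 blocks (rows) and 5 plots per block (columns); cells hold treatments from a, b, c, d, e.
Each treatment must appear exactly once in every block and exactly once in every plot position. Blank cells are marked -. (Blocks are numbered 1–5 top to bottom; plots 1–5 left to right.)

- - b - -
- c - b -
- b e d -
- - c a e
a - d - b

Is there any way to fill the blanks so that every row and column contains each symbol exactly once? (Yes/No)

Yes

No block or plot among the givens repeats a symbol, and propagating forced cells runs into no contradiction.
One valid completion exists (for instance, d a b e c / e c a b d / c b e d a / b d c a e / a e d c b).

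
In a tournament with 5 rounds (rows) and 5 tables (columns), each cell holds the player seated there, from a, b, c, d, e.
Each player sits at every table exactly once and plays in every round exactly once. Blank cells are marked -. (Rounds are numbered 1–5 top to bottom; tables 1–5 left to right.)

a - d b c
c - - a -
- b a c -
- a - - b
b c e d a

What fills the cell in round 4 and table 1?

d

Round 1, table 2: round 1 has {a, b, c, d} and table 2 has {a, b, c}, leaving only e.
Round 2, table 2: round 2 has {a, c} and table 2 has {a, b, c, e}, leaving only d.
Round 2, table 3: round 2 has {a, c, d} and table 3 has {a, d, e}, leaving only b.
Round 2, table 5: round 2 has {a, b, c, d} and table 5 has {a, b, c}, leaving only e.
Round 3, table 5: round 3 has {a, b, c} and table 5 has {a, b, c, e}, leaving only d.
Round 3, table 1: round 3 has {a, b, c, d} and table 1 has {a, b, c}, leaving only e.
Round 4 already has {a, b} and table 1 already has {a, b, c, e}, so round 4, table 1 must be d.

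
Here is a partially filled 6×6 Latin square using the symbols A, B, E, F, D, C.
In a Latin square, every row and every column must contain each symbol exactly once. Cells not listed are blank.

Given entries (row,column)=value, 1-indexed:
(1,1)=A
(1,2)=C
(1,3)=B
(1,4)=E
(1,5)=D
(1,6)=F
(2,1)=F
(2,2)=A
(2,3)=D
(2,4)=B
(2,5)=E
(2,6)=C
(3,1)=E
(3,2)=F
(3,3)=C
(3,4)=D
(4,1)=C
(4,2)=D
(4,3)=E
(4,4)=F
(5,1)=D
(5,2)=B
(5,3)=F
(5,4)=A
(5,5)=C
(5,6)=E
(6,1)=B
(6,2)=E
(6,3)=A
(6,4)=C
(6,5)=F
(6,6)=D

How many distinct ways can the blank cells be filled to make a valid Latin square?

Row 3, column 5: eliminating its row and column leaves {A, B}.
Row 3, column 6: eliminating its row and column leaves {A, B}.
Row 4, column 5: eliminating its row and column leaves {A, B}.
Row 4, column 6: eliminating its row and column leaves {A, B}.
Enumerating the assignments across these blanks that avoid any row or column repeat gives 2 completions.

2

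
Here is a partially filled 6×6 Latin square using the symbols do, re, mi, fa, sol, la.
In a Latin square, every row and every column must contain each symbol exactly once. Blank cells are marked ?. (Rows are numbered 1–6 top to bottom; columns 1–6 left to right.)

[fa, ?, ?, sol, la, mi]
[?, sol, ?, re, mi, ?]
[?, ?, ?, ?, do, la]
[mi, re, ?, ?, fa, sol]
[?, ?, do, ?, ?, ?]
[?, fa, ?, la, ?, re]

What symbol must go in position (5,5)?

Row 1, column 2: row 1 has {mi, fa, sol, la} and column 2 has {re, fa, sol}, leaving only do.
Row 1, column 3: row 1 has {do, mi, fa, sol, la} and column 3 has {do}, leaving only re.
Row 3, column 2: row 3 has {do, la} and column 2 has {do, re, fa, sol}, leaving only mi.
Row 3, column 4: row 3 has {do, mi, la} and column 4 has {re, sol, la}, leaving only fa.
Row 3, column 3: row 3 has {do, mi, fa, la} and column 3 has {do, re}, leaving only sol.
Row 3, column 1: row 3 has {do, mi, fa, sol, la} and column 1 has {mi, fa}, leaving only re.
Row 4, column 3: row 4 has {re, mi, fa, sol} and column 3 has {do, re, sol}, leaving only la.
Row 2, column 3: row 2 has {re, mi, sol} and column 3 has {do, re, sol, la}, leaving only fa.
Row 2, column 6: row 2 has {re, mi, fa, sol} and column 6 has {re, mi, sol, la}, leaving only do.
Row 2, column 1: row 2 has {do, re, mi, fa, sol} and column 1 has {re, mi, fa}, leaving only la.
Row 4, column 4: row 4 has {re, mi, fa, sol, la} and column 4 has {re, fa, sol, la}, leaving only do.
Row 5, column 1: row 5 has {do} and column 1 has {re, mi, fa, la}, leaving only sol.
Row 5 already has {do, sol} and column 5 already has {do, mi, fa, la}, so row 5, column 5 must be re.

re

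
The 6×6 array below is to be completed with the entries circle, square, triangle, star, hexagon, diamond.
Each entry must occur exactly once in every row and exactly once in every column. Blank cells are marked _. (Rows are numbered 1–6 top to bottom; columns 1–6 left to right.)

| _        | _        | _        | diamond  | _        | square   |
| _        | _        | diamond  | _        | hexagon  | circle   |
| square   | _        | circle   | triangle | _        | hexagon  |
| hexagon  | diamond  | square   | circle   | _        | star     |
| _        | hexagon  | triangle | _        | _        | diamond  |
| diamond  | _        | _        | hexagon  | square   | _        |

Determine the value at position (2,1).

triangle

Row 3, column 2: row 3 has {circle, square, triangle, hexagon} and column 2 has {hexagon, diamond}, leaving only star.
Row 3, column 5: row 3 has {circle, square, triangle, star, hexagon} and column 5 has {square, hexagon}, leaving only diamond.
Row 4, column 5: row 4 has {circle, square, star, hexagon, diamond} and column 5 has {square, hexagon, diamond}, leaving only triangle.
Row 6, column 3: row 6 has {square, hexagon, diamond} and column 3 has {circle, square, triangle, diamond}, leaving only star.
Row 1, column 3: row 1 has {square, diamond} and column 3 has {circle, square, triangle, star, diamond}, leaving only hexagon.
Row 6, column 6: row 6 has {square, star, hexagon, diamond} and column 6 has {circle, square, star, hexagon, diamond}, leaving only triangle.
Row 6, column 2: row 6 has {square, triangle, star, hexagon, diamond} and column 2 has {star, hexagon, diamond}, leaving only circle.
Row 1, column 2: row 1 has {square, hexagon, diamond} and column 2 has {circle, star, hexagon, diamond}, leaving only triangle.
Row 2, column 2: row 2 has {circle, hexagon, diamond} and column 2 has {circle, triangle, star, hexagon, diamond}, leaving only square.
Row 2, column 4: row 2 has {circle, square, hexagon, diamond} and column 4 has {circle, triangle, hexagon, diamond}, leaving only star.
Row 2 already has {circle, square, star, hexagon, diamond} and column 1 already has {square, hexagon, diamond}, so row 2, column 1 must be triangle.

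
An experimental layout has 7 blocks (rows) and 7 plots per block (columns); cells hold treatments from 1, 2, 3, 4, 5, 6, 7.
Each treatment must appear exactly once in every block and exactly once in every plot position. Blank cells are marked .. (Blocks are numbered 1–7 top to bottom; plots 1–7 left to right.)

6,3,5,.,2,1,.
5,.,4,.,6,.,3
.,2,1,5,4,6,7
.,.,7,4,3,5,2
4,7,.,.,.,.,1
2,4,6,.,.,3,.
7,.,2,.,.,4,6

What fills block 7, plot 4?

Block 1, plot 4: block 1 has {1, 2, 3, 5, 6} and plot 4 has {4, 5}, leaving only 7.
Block 1, plot 7: block 1 has {1, 2, 3, 5, 6, 7} and plot 7 has {1, 2, 3, 6, 7}, leaving only 4.
Block 2, plot 2: block 2 has {3, 4, 5, 6} and plot 2 has {2, 3, 4, 7}, leaving only 1.
Block 2, plot 4: block 2 has {1, 3, 4, 5, 6} and plot 4 has {4, 5, 7}, leaving only 2.
Block 2, plot 6: block 2 has {1, 2, 3, 4, 5, 6} and plot 6 has {1, 3, 4, 5, 6}, leaving only 7.
Block 3, plot 1: block 3 has {1, 2, 4, 5, 6, 7} and plot 1 has {2, 4, 5, 6, 7}, leaving only 3.
Block 4, plot 1: block 4 has {2, 3, 4, 5, 7} and plot 1 has {2, 3, 4, 5, 6, 7}, leaving only 1.
Block 4, plot 2: block 4 has {1, 2, 3, 4, 5, 7} and plot 2 has {1, 2, 3, 4, 7}, leaving only 6.
Block 5, plot 3: block 5 has {1, 4, 7} and plot 3 has {1, 2, 4, 5, 6, 7}, leaving only 3.
Block 5, plot 4: block 5 has {1, 3, 4, 7} and plot 4 has {2, 4, 5, 7}, leaving only 6.
Block 5, plot 5: block 5 has {1, 3, 4, 6, 7} and plot 5 has {2, 3, 4, 6}, leaving only 5.
Block 5, plot 6: block 5 has {1, 3, 4, 5, 6, 7} and plot 6 has {1, 3, 4, 5, 6, 7}, leaving only 2.
Block 6, plot 4: block 6 has {2, 3, 4, 6} and plot 4 has {2, 4, 5, 6, 7}, leaving only 1.
Block 7 already has {2, 4, 6, 7} and plot 4 already has {1, 2, 4, 5, 6, 7}, so block 7, plot 4 must be 3.

3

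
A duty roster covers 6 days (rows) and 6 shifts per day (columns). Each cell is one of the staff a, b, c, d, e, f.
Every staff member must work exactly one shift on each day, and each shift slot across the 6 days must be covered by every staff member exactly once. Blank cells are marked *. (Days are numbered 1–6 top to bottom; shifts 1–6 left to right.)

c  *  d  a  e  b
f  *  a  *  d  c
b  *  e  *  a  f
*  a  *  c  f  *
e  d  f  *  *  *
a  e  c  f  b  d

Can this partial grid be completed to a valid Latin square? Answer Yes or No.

No day or shift among the givens repeats a symbol, and propagating forced cells runs into no contradiction.
One valid completion exists (for instance, c f d a e b / f b a e d c / b c e d a f / d a b c f e / e d f b c a / a e c f b d).

Yes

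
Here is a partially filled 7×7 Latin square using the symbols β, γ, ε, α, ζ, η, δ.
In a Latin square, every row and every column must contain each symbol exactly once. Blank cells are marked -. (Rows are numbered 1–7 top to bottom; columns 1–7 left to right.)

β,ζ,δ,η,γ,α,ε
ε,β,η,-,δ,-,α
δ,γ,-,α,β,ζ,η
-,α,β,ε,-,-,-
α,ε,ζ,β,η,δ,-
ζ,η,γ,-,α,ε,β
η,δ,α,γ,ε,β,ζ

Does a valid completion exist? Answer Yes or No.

No row or column among the givens repeats a symbol, and propagating forced cells runs into no contradiction.
One valid completion exists (for instance, β ζ δ η γ α ε / ε β η ζ δ γ α / δ γ ε α β ζ η / γ α β ε ζ η δ / α ε ζ β η δ γ / ζ η γ δ α ε β / η δ α γ ε β ζ).

Yes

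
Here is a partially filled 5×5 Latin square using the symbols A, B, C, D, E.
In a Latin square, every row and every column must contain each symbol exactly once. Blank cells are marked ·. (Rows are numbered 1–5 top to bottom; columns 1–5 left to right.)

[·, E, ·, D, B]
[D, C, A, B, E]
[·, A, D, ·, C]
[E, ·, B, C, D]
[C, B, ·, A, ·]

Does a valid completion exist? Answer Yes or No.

No

Row 4, column 2: row 4 together with column 2 already contain {A, B, C, D, E} — every symbol — so nothing can go there. The grid has no valid completion.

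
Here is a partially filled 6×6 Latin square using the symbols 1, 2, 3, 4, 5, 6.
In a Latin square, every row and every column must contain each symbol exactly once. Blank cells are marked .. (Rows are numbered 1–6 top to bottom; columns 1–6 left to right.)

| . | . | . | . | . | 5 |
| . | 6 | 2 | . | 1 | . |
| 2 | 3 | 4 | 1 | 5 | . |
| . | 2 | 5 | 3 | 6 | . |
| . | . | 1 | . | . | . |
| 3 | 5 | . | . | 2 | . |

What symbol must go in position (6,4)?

Row 3, column 6: row 3 has {1, 2, 3, 4, 5} and column 6 has {5}, leaving only 6.
Row 5, column 2: row 5 has {1} and column 2 has {2, 3, 5, 6}, leaving only 4.
Row 1, column 2: row 1 has {5} and column 2 has {2, 3, 4, 5, 6}, leaving only 1.
Row 5, column 5: row 5 has {1, 4} and column 5 has {1, 2, 5, 6}, leaving only 3.
Row 1, column 5: row 1 has {1, 5} and column 5 has {1, 2, 3, 5, 6}, leaving only 4.
Row 1, column 1: row 1 has {1, 4, 5} and column 1 has {2, 3}, leaving only 6.
Row 1, column 3: row 1 has {1, 4, 5, 6} and column 3 has {1, 2, 4, 5}, leaving only 3.
Row 1, column 4: row 1 has {1, 3, 4, 5, 6} and column 4 has {1, 3}, leaving only 2.
Row 5, column 1: row 5 has {1, 3, 4} and column 1 has {2, 3, 6}, leaving only 5.
Row 2, column 1: row 2 has {1, 2, 6} and column 1 has {2, 3, 5, 6}, leaving only 4.
Row 2, column 4: row 2 has {1, 2, 4, 6} and column 4 has {1, 2, 3}, leaving only 5.
Row 2, column 6: row 2 has {1, 2, 4, 5, 6} and column 6 has {5, 6}, leaving only 3.
Row 4, column 1: row 4 has {2, 3, 5, 6} and column 1 has {2, 3, 4, 5, 6}, leaving only 1.
Row 4, column 6: row 4 has {1, 2, 3, 5, 6} and column 6 has {3, 5, 6}, leaving only 4.
Row 5, column 4: row 5 has {1, 3, 4, 5} and column 4 has {1, 2, 3, 5}, leaving only 6.
Row 6 already has {2, 3, 5} and column 4 already has {1, 2, 3, 5, 6}, so row 6, column 4 must be 4.

4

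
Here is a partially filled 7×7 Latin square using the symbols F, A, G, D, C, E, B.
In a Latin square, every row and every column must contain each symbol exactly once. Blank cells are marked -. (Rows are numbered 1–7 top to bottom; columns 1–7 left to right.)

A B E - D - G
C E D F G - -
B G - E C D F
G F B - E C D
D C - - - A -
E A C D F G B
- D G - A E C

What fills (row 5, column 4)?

Row 1, column 4: row 1 has {A, G, D, E, B} and column 4 has {F, D, E}, leaving only C.
Row 1, column 6: row 1 has {A, G, D, C, E, B} and column 6 has {A, G, D, C, E}, leaving only F.
Row 2, column 6: row 2 has {F, G, D, C, E} and column 6 has {F, A, G, D, C, E}, leaving only B.
Row 2, column 7: row 2 has {F, G, D, C, E, B} and column 7 has {F, G, D, C, B}, leaving only A.
Row 3, column 3: row 3 has {F, G, D, C, E, B} and column 3 has {G, D, C, E, B}, leaving only A.
Row 4, column 4: row 4 has {F, G, D, C, E, B} and column 4 has {F, D, C, E}, leaving only A.
Row 5, column 3: row 5 has {A, D, C} and column 3 has {A, G, D, C, E, B}, leaving only F.
Row 5, column 5: row 5 has {F, A, D, C} and column 5 has {F, A, G, D, C, E}, leaving only B.
Row 5 already has {F, A, D, C, B} and column 4 already has {F, A, D, C, E}, so row 5, column 4 must be G.

G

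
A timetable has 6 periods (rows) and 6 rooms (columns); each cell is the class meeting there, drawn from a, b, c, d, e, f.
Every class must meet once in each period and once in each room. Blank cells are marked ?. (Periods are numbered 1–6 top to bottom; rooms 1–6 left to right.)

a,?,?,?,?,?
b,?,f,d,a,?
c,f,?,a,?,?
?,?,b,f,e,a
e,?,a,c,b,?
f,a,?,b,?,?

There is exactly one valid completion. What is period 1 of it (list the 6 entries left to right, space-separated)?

Period 1, room 4: period 1 has {a} and room 4 has {a, b, c, d, f}, leaving only e.
Period 3, room 5: period 3 has {a, c, f} and room 5 has {a, b, e}, leaving only d.
Period 3, room 3: period 3 has {a, c, d, f} and room 3 has {a, b, f}, leaving only e.
Period 3, room 6: period 3 has {a, c, d, e, f} and room 6 has {a}, leaving only b.
Period 4, room 1: period 4 has {a, b, e, f} and room 1 has {a, b, c, e, f}, leaving only d.
Period 4, room 2: period 4 has {a, b, d, e, f} and room 2 has {a, f}, leaving only c.
Period 2, room 2: period 2 has {a, b, d, f} and room 2 has {a, c, f}, leaving only e.
Period 2, room 6: period 2 has {a, b, d, e, f} and room 6 has {a, b}, leaving only c.
Period 5, room 2: period 5 has {a, b, c, e} and room 2 has {a, c, e, f}, leaving only d.
Period 1, room 2: period 1 has {a, e} and room 2 has {a, c, d, e, f}, leaving only b.
Period 5, room 6: period 5 has {a, b, c, d, e} and room 6 has {a, b, c}, leaving only f.
Period 1, room 6: period 1 has {a, b, e} and room 6 has {a, b, c, f}, leaving only d.
Period 1, room 3: period 1 has {a, b, d, e} and room 3 has {a, b, e, f}, leaving only c.
Period 1, room 5: period 1 has {a, b, c, d, e} and room 5 has {a, b, d, e}, leaving only f.
So period 1 reads: a b c e f d.

a b c e f d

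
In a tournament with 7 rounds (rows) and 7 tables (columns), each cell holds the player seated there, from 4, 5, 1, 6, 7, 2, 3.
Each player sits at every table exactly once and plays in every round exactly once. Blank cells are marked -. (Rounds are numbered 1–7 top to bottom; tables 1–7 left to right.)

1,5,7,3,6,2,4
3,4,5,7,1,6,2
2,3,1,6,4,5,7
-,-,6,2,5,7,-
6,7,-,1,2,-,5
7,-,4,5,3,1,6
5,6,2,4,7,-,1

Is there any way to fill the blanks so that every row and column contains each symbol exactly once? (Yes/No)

No round or table among the givens repeats a symbol, and propagating forced cells runs into no contradiction.
One valid completion exists (for instance, 1 5 7 3 6 2 4 / 3 4 5 7 1 6 2 / 2 3 1 6 4 5 7 / 4 1 6 2 5 7 3 / 6 7 3 1 2 4 5 / 7 2 4 5 3 1 6 / 5 6 2 4 7 3 1).

Yes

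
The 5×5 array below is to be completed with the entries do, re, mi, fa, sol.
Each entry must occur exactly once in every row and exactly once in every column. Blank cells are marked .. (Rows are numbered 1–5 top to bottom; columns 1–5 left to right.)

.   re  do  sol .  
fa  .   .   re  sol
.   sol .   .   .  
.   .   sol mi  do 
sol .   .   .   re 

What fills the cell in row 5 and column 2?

mi

Row 1, column 1: row 1 has {do, re, sol} and column 1 has {fa, sol}, leaving only mi.
Row 1, column 5: row 1 has {do, re, mi, sol} and column 5 has {do, re, sol}, leaving only fa.
Row 2, column 3: row 2 has {re, fa, sol} and column 3 has {do, sol}, leaving only mi.
Row 2, column 2: row 2 has {re, mi, fa, sol} and column 2 has {re, sol}, leaving only do.
Row 3, column 5: row 3 has {sol} and column 5 has {do, re, fa, sol}, leaving only mi.
Row 4, column 1: row 4 has {do, mi, sol} and column 1 has {mi, fa, sol}, leaving only re.
Row 3, column 1: row 3 has {mi, sol} and column 1 has {re, mi, fa, sol}, leaving only do.
Row 3, column 4: row 3 has {do, mi, sol} and column 4 has {re, mi, sol}, leaving only fa.
Row 3, column 3: row 3 has {do, mi, fa, sol} and column 3 has {do, mi, sol}, leaving only re.
Row 4, column 2: row 4 has {do, re, mi, sol} and column 2 has {do, re, sol}, leaving only fa.
Row 5 already has {re, sol} and column 2 already has {do, re, fa, sol}, so row 5, column 2 must be mi.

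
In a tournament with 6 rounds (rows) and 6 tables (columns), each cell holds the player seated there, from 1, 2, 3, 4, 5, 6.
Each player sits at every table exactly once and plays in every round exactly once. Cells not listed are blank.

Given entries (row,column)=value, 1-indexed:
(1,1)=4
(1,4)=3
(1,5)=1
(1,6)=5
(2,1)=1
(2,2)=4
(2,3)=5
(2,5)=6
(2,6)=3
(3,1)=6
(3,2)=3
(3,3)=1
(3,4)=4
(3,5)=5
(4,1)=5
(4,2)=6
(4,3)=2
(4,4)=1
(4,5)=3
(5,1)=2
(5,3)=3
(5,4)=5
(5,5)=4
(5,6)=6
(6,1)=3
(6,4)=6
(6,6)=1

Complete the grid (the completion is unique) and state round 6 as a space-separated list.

Round 6, table 3: round 6 has {1, 3, 6} and table 3 has {1, 2, 3, 5}, leaving only 4.
Round 6, table 5: round 6 has {1, 3, 4, 6} and table 5 has {1, 3, 4, 5, 6}, leaving only 2.
Round 6, table 2: round 6 has {1, 2, 3, 4, 6} and table 2 has {3, 4, 6}, leaving only 5.
So round 6 reads: 3 5 4 6 2 1.

3 5 4 6 2 1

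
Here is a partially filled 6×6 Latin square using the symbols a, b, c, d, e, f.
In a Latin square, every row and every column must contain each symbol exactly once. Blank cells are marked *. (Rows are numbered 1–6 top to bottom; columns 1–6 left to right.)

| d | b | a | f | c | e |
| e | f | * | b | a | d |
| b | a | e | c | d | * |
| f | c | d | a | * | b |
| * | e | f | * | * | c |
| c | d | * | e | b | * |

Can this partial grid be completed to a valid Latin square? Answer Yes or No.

No

Row 5, column 5: row 5 together with column 5 already contain {a, b, c, d, e, f} — every symbol — so nothing can go there. The grid has no valid completion.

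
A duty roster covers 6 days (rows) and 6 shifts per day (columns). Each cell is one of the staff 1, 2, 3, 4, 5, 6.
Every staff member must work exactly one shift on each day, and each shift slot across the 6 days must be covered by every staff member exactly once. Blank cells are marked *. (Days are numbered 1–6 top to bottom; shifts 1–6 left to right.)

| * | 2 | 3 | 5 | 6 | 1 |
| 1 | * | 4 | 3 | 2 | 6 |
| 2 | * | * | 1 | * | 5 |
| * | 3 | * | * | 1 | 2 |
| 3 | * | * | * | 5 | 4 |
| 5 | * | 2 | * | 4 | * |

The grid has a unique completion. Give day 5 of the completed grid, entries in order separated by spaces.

Day 1, shift 1: day 1 has {1, 2, 3, 5, 6} and shift 1 has {1, 2, 3, 5}, leaving only 4.
Day 2, shift 2: day 2 has {1, 2, 3, 4, 6} and shift 2 has {2, 3}, leaving only 5.
Day 3, shift 3: day 3 has {1, 2, 5} and shift 3 has {2, 3, 4}, leaving only 6.
Day 5, shift 3: day 5 has {3, 4, 5} and shift 3 has {2, 3, 4, 6}, leaving only 1.
Day 5, shift 2: day 5 has {1, 3, 4, 5} and shift 2 has {2, 3, 5}, leaving only 6.
Day 5, shift 4: day 5 has {1, 3, 4, 5, 6} and shift 4 has {1, 3, 5}, leaving only 2.
So day 5 reads: 3 6 1 2 5 4.

3 6 1 2 5 4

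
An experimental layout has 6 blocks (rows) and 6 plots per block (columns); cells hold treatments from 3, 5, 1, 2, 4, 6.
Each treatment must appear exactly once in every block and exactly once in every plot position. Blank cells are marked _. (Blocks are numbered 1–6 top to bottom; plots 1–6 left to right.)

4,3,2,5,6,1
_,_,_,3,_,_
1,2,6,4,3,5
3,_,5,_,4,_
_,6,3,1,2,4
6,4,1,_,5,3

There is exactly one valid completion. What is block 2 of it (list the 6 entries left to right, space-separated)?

Block 2, plot 3: block 2 has {3} and plot 3 has {3, 5, 1, 2, 6}, leaving only 4.
Block 2, plot 5: block 2 has {3, 4} and plot 5 has {3, 5, 2, 4, 6}, leaving only 1.
Block 2, plot 2: block 2 has {3, 1, 4} and plot 2 has {3, 2, 4, 6}, leaving only 5.
Block 2, plot 1: block 2 has {3, 5, 1, 4} and plot 1 has {3, 1, 4, 6}, leaving only 2.
Block 2, plot 6: block 2 has {3, 5, 1, 2, 4} and plot 6 has {3, 5, 1, 4}, leaving only 6.
So block 2 reads: 2 5 4 3 1 6.

2 5 4 3 1 6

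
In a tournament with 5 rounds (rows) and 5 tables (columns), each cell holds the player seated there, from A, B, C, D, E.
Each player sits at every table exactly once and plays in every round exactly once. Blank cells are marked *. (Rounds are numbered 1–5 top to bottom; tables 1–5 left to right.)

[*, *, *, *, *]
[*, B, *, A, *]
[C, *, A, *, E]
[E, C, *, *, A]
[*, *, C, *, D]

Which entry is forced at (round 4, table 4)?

Round 2, table 1: round 2 has {A, B} and table 1 has {C, E}, leaving only D.
Round 2, table 3: round 2 has {A, B, D} and table 3 has {A, C}, leaving only E.
Round 2, table 5: round 2 has {A, B, D, E} and table 5 has {A, D, E}, leaving only C.
Round 1, table 5: round 1 has {} and table 5 has {A, C, D, E}, leaving only B.
Round 1, table 1: round 1 has {B} and table 1 has {C, D, E}, leaving only A.
Round 1, table 3: round 1 has {A, B} and table 3 has {A, C, E}, leaving only D.
Round 1, table 2: round 1 has {A, B, D} and table 2 has {B, C}, leaving only E.
Round 1, table 4: round 1 has {A, B, D, E} and table 4 has {A}, leaving only C.
Round 3, table 2: round 3 has {A, C, E} and table 2 has {B, C, E}, leaving only D.
Round 3, table 4: round 3 has {A, C, D, E} and table 4 has {A, C}, leaving only B.
Round 4 already has {A, C, E} and table 4 already has {A, B, C}, so round 4, table 4 must be D.

D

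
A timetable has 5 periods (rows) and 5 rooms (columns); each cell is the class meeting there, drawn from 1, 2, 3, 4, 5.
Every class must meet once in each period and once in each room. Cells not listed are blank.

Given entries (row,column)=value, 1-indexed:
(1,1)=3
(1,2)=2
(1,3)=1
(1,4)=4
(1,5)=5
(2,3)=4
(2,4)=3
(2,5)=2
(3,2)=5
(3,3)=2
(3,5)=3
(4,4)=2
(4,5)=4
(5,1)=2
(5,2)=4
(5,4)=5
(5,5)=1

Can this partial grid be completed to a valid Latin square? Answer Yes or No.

Yes

No period or room among the givens repeats a symbol, and propagating forced cells runs into no contradiction.
One valid completion exists (for instance, 3 2 1 4 5 / 5 1 4 3 2 / 4 5 2 1 3 / 1 3 5 2 4 / 2 4 3 5 1).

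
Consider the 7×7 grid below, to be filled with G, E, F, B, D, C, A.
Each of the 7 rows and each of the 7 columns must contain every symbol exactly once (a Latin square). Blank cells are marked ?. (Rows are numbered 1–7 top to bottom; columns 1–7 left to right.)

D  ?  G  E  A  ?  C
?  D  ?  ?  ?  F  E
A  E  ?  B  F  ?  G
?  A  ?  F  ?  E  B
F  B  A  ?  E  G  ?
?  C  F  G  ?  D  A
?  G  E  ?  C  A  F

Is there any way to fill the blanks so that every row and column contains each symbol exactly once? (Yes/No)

Yes

No row or column among the givens repeats a symbol, and propagating forced cells runs into no contradiction.
One valid completion exists (for instance, D F G E A B C / C D B A G F E / A E D B F C G / G A C F D E B / F B A C E G D / E C F G B D A / B G E D C A F).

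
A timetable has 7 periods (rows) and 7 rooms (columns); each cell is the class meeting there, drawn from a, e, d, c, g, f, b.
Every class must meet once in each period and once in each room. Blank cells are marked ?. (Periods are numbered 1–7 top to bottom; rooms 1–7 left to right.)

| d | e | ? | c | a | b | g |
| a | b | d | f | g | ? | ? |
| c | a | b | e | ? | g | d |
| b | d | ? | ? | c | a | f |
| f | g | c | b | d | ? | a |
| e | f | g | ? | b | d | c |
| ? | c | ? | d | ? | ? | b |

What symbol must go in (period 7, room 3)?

a

Period 1, room 3: period 1 has {a, e, d, c, g, b} and room 3 has {d, c, g, b}, leaving only f.
Period 2, room 7: period 2 has {a, d, g, f, b} and room 7 has {a, d, c, g, f, b}, leaving only e.
Period 2, room 6: period 2 has {a, e, d, g, f, b} and room 6 has {a, d, g, b}, leaving only c.
Period 3, room 5: period 3 has {a, e, d, c, g, b} and room 5 has {a, d, c, g, b}, leaving only f.
Period 4, room 3: period 4 has {a, d, c, f, b} and room 3 has {d, c, g, f, b}, leaving only e.
Period 7 already has {d, c, b} and room 3 already has {e, d, c, g, f, b}, so period 7, room 3 must be a.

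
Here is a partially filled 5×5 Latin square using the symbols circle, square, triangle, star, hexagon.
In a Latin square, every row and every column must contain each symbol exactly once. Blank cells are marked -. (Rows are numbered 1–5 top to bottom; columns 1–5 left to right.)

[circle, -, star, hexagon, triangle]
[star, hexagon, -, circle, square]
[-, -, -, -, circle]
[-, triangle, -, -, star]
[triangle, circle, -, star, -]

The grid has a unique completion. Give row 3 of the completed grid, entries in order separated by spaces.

square star hexagon triangle circle

Row 1, column 2: row 1 has {circle, triangle, star, hexagon} and column 2 has {circle, triangle, hexagon}, leaving only square.
Row 3, column 2: row 3 has {circle} and column 2 has {circle, square, triangle, hexagon}, leaving only star.
Row 2, column 3: row 2 has {circle, square, star, hexagon} and column 3 has {star}, leaving only triangle.
Row 4, column 4: row 4 has {triangle, star} and column 4 has {circle, star, hexagon}, leaving only square.
Row 3, column 4: row 3 has {circle, star} and column 4 has {circle, square, star, hexagon}, leaving only triangle.
Row 4, column 1: row 4 has {square, triangle, star} and column 1 has {circle, triangle, star}, leaving only hexagon.
Row 3, column 1: row 3 has {circle, triangle, star} and column 1 has {circle, triangle, star, hexagon}, leaving only square.
Row 3, column 3: row 3 has {circle, square, triangle, star} and column 3 has {triangle, star}, leaving only hexagon.
So row 3 reads: square star hexagon triangle circle.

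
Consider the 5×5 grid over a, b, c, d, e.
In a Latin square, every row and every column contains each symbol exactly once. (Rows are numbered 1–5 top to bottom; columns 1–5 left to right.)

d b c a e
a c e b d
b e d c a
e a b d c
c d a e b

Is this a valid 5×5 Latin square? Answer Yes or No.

Each row is a permutation of the 5 symbols, and so is each column.

Yes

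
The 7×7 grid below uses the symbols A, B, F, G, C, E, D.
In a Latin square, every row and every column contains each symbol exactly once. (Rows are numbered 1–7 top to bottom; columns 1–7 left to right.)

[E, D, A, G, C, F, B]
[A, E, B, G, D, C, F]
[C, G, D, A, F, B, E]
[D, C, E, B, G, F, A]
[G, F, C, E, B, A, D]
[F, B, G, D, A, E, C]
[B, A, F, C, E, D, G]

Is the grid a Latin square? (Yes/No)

No

Every row is a permutation, but column 6 contains F twice (at rows 1 and 4).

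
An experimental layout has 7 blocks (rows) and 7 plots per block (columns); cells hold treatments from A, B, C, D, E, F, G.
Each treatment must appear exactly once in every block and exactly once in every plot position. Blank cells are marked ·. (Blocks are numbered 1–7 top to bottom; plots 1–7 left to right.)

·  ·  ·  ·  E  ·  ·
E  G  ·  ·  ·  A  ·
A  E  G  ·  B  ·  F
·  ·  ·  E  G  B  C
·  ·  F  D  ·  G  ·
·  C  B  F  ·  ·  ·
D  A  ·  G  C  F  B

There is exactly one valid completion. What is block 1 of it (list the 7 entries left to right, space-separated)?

B F D A E C G

Block 2, plot 7: block 2 has {A, E, G} and plot 7 has {B, C, F}, leaving only D.
Block 2, plot 3: block 2 has {A, D, E, G} and plot 3 has {B, F, G}, leaving only C.
Block 2, plot 4: block 2 has {A, C, D, E, G} and plot 4 has {D, E, F, G}, leaving only B.
Block 2, plot 5: block 2 has {A, B, C, D, E, G} and plot 5 has {B, C, E, G}, leaving only F.
Block 3, plot 4: block 3 has {A, B, E, F, G} and plot 4 has {B, D, E, F, G}, leaving only C.
Block 1, plot 4: block 1 has {E} and plot 4 has {B, C, D, E, F, G}, leaving only A.
Block 1, plot 3: block 1 has {A, E} and plot 3 has {B, C, F, G}, leaving only D.
Block 1, plot 6: block 1 has {A, D, E} and plot 6 has {A, B, F, G}, leaving only C.
Block 1, plot 7: block 1 has {A, C, D, E} and plot 7 has {B, C, D, F}, leaving only G.
Block 3, plot 6: block 3 has {A, B, C, E, F, G} and plot 6 has {A, B, C, F, G}, leaving only D.
Block 4, plot 1: block 4 has {B, C, E, G} and plot 1 has {A, D, E}, leaving only F.
Block 1, plot 1: block 1 has {A, C, D, E, G} and plot 1 has {A, D, E, F}, leaving only B.
Block 1, plot 2: block 1 has {A, B, C, D, E, G} and plot 2 has {A, C, E, G}, leaving only F.
So block 1 reads: B F D A E C G.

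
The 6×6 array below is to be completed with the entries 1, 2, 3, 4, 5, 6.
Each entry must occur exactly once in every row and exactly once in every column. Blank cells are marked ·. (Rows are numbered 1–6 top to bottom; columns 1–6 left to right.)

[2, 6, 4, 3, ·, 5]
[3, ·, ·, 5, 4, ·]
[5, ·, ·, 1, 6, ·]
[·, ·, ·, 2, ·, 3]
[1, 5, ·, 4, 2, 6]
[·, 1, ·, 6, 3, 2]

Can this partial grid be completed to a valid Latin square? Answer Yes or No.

No row or column among the givens repeats a symbol, and propagating forced cells runs into no contradiction.
One valid completion exists (for instance, 2 6 4 3 1 5 / 3 2 6 5 4 1 / 5 3 2 1 6 4 / 6 4 1 2 5 3 / 1 5 3 4 2 6 / 4 1 5 6 3 2).

Yes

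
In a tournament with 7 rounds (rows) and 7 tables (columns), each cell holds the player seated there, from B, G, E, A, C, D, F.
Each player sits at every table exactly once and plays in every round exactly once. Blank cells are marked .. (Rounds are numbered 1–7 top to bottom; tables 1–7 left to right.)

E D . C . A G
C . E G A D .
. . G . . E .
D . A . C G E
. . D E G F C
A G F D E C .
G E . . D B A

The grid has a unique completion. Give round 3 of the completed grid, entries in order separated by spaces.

Round 1, table 3: round 1 has {G, E, A, C, D} and table 3 has {G, E, A, D, F}, leaving only B.
Round 1, table 5: round 1 has {B, G, E, A, C, D} and table 5 has {G, E, A, C, D}, leaving only F.
Round 3, table 5: round 3 has {G, E} and table 5 has {G, E, A, C, D, F}, leaving only B.
Round 3, table 1: round 3 has {B, G, E} and table 1 has {G, E, A, C, D}, leaving only F.
Round 3, table 4: round 3 has {B, G, E, F} and table 4 has {G, E, C, D}, leaving only A.
Round 3, table 2: round 3 has {B, G, E, A, F} and table 2 has {G, E, D}, leaving only C.
Round 3, table 7: round 3 has {B, G, E, A, C, F} and table 7 has {G, E, A, C}, leaving only D.
So round 3 reads: F C G A B E D.

F C G A B E D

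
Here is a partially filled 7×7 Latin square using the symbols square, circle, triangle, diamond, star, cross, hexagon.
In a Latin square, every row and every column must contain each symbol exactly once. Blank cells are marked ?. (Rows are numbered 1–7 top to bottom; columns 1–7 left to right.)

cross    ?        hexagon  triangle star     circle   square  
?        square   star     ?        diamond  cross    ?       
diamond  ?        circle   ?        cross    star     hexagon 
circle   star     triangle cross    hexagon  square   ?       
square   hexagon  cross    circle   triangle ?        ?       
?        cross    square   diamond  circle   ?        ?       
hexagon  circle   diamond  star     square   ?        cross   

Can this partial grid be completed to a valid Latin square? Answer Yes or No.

Yes

No row or column among the givens repeats a symbol, and propagating forced cells runs into no contradiction.
One valid completion exists (for instance, cross diamond hexagon triangle star circle square / triangle square star hexagon diamond cross circle / diamond triangle circle square cross star hexagon / circle star triangle cross hexagon square diamond / square hexagon cross circle triangle diamond star / star cross square diamond circle hexagon triangle / hexagon circle diamond star square triangle cross).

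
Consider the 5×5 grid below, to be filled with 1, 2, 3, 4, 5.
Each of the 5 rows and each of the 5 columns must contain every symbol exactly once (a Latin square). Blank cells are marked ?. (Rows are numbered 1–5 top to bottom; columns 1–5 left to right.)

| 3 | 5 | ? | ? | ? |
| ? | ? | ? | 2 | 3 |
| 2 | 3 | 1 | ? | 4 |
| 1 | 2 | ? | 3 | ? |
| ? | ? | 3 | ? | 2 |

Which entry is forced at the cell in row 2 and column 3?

Row 1, column 5: row 1 has {3, 5} and column 5 has {2, 3, 4}, leaving only 1.
Row 1, column 4: row 1 has {1, 3, 5} and column 4 has {2, 3}, leaving only 4.
Row 1, column 3: row 1 has {1, 3, 4, 5} and column 3 has {1, 3}, leaving only 2.
Row 3, column 4: row 3 has {1, 2, 3, 4} and column 4 has {2, 3, 4}, leaving only 5.
Row 4, column 5: row 4 has {1, 2, 3} and column 5 has {1, 2, 3, 4}, leaving only 5.
Row 4, column 3: row 4 has {1, 2, 3, 5} and column 3 has {1, 2, 3}, leaving only 4.
Row 2 already has {2, 3} and column 3 already has {1, 2, 3, 4}, so row 2, column 3 must be 5.

5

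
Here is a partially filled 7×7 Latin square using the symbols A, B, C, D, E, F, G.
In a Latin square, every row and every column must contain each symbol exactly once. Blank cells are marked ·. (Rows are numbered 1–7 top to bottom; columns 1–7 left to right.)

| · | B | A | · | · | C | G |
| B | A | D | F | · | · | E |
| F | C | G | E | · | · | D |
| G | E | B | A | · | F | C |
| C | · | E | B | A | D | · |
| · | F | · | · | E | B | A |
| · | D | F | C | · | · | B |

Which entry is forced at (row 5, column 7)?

Row 5 already has {A, B, C, D, E} and column 7 already has {A, B, C, D, E, G}, so row 5, column 7 must be F.

F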